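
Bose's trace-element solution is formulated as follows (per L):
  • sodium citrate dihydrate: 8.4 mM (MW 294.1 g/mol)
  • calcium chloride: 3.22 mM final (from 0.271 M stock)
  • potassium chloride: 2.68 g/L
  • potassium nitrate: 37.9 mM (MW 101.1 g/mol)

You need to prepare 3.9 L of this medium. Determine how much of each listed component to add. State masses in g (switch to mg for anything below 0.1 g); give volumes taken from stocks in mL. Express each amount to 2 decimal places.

sodium citrate dihydrate 9.63 g; calcium chloride 46.34 mL; potassium chloride 10.45 g; potassium nitrate 14.94 g

Scale factor relative to 1 L: 3.9.
sodium citrate dihydrate: 8.4 mmol/L × 294.1 g/mol × 3.9 L ÷ 1000 = 9.63 g
calcium chloride: C1V1 = C2V2 → 3.22 mM × 3900 mL ÷ 271 mM = 46.34 mL
potassium chloride: 2.68 g/L × 3.9 L = 10.45 g
potassium nitrate: 37.9 mmol/L × 101.1 g/mol × 3.9 L ÷ 1000 = 14.94 g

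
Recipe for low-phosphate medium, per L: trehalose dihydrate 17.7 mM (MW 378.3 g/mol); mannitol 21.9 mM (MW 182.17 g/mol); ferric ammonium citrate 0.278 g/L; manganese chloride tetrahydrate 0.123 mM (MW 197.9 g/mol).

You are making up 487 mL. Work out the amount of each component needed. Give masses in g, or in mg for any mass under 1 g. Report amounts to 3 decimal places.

trehalose dihydrate 3.261 g; mannitol 1.943 g; ferric ammonium citrate 135.386 mg; manganese chloride tetrahydrate 11.854 mg

Working volume: 487 mL = 0.487 L.
trehalose dihydrate: 17.7 mmol/L × 378.3 g/mol × 0.487 L ÷ 1000 = 3.261 g
mannitol: 21.9 mmol/L × 182.17 g/mol × 0.487 L ÷ 1000 = 1.943 g
ferric ammonium citrate: 0.278 g/L × 0.487 L = 0.135386 g = 135.386 mg
manganese chloride tetrahydrate: 0.123 mmol/L × 197.9 mg/mmol × 0.487 L = 11.854 mg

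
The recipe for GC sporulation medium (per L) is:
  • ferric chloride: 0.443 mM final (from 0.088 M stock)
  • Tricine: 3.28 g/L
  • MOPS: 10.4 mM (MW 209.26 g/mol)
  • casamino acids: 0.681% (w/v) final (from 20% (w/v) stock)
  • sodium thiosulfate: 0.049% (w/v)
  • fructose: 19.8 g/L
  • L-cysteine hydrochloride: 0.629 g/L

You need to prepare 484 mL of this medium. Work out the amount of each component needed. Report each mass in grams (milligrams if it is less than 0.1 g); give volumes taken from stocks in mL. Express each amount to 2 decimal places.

ferric chloride 2.44 mL; Tricine 1.59 g; MOPS 1.05 g; casamino acids 16.48 mL; sodium thiosulfate 0.24 g; fructose 9.58 g; L-cysteine hydrochloride 0.30 g

Working volume: 484 mL = 0.484 L.
ferric chloride: C1V1 = C2V2 → 0.443 mM × 484 mL ÷ 88 mM = 2.44 mL
Tricine: 3.28 g/L × 0.484 L = 1.59 g
MOPS: 10.4 mmol/L × 209.26 g/mol × 0.484 L ÷ 1000 = 1.05 g
casamino acids: C1V1 = C2V2 → 0.681% ÷ 20% × 484 mL = 16.48 mL
sodium thiosulfate: 0.049% w/v = 0.49 g/L → 0.49 × 0.484 L = 0.24 g
fructose: 19.8 g/L × 0.484 L = 9.58 g
L-cysteine hydrochloride: 0.629 g/L × 0.484 L = 0.30 g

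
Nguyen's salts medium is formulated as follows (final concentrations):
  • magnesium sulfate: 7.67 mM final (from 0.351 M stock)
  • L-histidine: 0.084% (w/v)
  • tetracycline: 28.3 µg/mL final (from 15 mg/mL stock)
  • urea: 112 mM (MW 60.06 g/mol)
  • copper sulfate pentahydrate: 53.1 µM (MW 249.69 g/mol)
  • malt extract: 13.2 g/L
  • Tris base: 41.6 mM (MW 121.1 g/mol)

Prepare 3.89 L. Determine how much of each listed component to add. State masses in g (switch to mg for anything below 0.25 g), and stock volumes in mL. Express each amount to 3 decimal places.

magnesium sulfate 85.004 mL; L-histidine 3.268 g; tetracycline 7.339 mL; urea 26.167 g; copper sulfate pentahydrate 51.576 mg; malt extract 51.348 g; Tris base 19.597 g

Working volume: 3.89 L.
magnesium sulfate: C1V1 = C2V2 → 7.67 mM × 3890 mL ÷ 351 mM = 85.004 mL
L-histidine: 0.084% w/v = 0.84 g/L → 0.84 × 3.89 L = 3.268 g
tetracycline: dilute stock: 28.3 µg/mL × 3890 mL ÷ 15000 µg/mL = 7.339 mL
urea: 112 mmol/L × 60.06 g/mol × 3.89 L ÷ 1000 = 26.167 g
copper sulfate pentahydrate: 53.1 µmol/L × 249.69 g/mol × 3.89 L ÷ 1000 = 51.576 mg
malt extract: 13.2 g/L × 3.89 L = 51.348 g
Tris base: 41.6 mmol/L × 121.1 g/mol × 3.89 L ÷ 1000 = 19.597 g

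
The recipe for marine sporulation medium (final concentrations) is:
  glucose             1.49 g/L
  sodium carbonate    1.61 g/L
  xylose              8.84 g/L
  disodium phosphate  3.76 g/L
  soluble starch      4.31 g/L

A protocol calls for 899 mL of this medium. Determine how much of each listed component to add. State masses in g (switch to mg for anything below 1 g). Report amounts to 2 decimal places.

Target volume = 899 mL = 0.899 L.
glucose: 1.49 g/L × 0.899 L = 1.34 g
sodium carbonate: 1.61 g/L × 0.899 L = 1.45 g
xylose: 8.84 g/L × 0.899 L = 7.95 g
disodium phosphate: 3.76 g/L × 0.899 L = 3.38 g
soluble starch: 4.31 g/L × 0.899 L = 3.87 g

glucose 1.34 g; sodium carbonate 1.45 g; xylose 7.95 g; disodium phosphate 3.38 g; soluble starch 3.87 g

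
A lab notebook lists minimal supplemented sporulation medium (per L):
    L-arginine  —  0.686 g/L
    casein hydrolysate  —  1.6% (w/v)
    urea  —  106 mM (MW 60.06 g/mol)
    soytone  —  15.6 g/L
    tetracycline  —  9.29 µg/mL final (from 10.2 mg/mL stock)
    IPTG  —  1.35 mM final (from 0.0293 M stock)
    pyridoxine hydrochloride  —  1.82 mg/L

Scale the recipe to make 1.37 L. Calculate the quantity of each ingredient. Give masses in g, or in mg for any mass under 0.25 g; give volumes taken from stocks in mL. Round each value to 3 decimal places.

L-arginine 0.940 g; casein hydrolysate 21.920 g; urea 8.722 g; soytone 21.372 g; tetracycline 1.248 mL; IPTG 63.123 mL; pyridoxine hydrochloride 2.493 mg

Working volume: 1.37 L.
L-arginine: 0.686 g/L × 1.37 L = 0.940 g
casein hydrolysate: 1.6% w/v = 16 g/L → 16 × 1.37 L = 21.920 g
urea: 106 mmol/L × 60.06 g/mol × 1.37 L ÷ 1000 = 8.722 g
soytone: 15.6 g/L × 1.37 L = 21.372 g
tetracycline: dilute stock: 9.29 µg/mL × 1370 mL ÷ 10200 µg/mL = 1.248 mL
IPTG: dilute stock: 1.35 mM × 1370 mL ÷ 29.3 mM = 63.123 mL
pyridoxine hydrochloride: 1.82 mg/L × 1.37 L = 2.493 mg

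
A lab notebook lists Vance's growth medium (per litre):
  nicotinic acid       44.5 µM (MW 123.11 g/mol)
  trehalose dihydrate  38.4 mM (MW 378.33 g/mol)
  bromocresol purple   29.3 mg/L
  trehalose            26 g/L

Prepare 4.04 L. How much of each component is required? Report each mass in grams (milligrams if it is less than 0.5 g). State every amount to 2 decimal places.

nicotinic acid 22.13 mg; trehalose dihydrate 58.69 g; bromocresol purple 118.37 mg; trehalose 105.04 g

Scale factor relative to 1 L: 4.04.
nicotinic acid: 44.5 µmol/L × 123.11 g/mol × 4.04 L ÷ 1000 = 22.13 mg
trehalose dihydrate: 38.4 mmol/L × 378.33 g/mol × 4.04 L ÷ 1000 = 58.69 g
bromocresol purple: 29.3 mg/L × 4.04 L = 118.37 mg
trehalose: 26 g/L × 4.04 L = 105.04 g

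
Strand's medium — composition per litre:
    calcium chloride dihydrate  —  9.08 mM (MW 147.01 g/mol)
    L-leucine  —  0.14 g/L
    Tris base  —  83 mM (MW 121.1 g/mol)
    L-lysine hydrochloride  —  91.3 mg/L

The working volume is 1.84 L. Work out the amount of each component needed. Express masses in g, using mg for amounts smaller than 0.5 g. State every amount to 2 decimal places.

Scale factor relative to 1 L: 1.84.
calcium chloride dihydrate: 9.08 mmol/L × 147.01 g/mol × 1.84 L ÷ 1000 = 2.46 g
L-leucine: 0.14 g/L × 1.84 L = 0.2576 g = 257.60 mg
Tris base: 83 mmol/L × 121.1 g/mol × 1.84 L ÷ 1000 = 18.49 g
L-lysine hydrochloride: 91.3 mg/L × 1.84 L = 167.99 mg

calcium chloride dihydrate 2.46 g; L-leucine 257.60 mg; Tris base 18.49 g; L-lysine hydrochloride 167.99 mg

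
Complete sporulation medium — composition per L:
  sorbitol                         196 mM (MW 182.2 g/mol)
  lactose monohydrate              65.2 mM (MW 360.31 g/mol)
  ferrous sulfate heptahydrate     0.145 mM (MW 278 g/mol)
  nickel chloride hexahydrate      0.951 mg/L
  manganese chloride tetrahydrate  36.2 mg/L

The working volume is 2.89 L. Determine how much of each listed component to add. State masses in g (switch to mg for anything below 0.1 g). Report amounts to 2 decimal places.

Scale factor relative to 1 L: 2.89.
sorbitol: 196 mmol/L × 182.2 g/mol × 2.89 L ÷ 1000 = 103.21 g
lactose monohydrate: 65.2 mmol/L × 360.31 g/mol × 2.89 L ÷ 1000 = 67.89 g
ferrous sulfate heptahydrate: 0.145 mmol/L × 278 g/mol × 2.89 L ÷ 1000 = 0.12 g
nickel chloride hexahydrate: 0.951 mg/L × 2.89 L = 2.75 mg
manganese chloride tetrahydrate: 36.2 mg/L × 2.89 L = 104.618 mg = 0.10 g

sorbitol 103.21 g; lactose monohydrate 67.89 g; ferrous sulfate heptahydrate 0.12 g; nickel chloride hexahydrate 2.75 mg; manganese chloride tetrahydrate 0.10 g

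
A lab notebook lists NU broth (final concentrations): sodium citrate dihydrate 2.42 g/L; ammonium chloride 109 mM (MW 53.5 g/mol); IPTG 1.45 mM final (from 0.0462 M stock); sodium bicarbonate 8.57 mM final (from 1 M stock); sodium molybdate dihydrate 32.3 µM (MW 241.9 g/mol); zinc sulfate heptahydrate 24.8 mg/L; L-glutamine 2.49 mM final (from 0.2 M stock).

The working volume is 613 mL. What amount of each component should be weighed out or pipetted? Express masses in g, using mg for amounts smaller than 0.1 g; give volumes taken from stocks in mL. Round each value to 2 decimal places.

Target volume = 613 mL = 0.613 L.
sodium citrate dihydrate: 2.42 g/L × 0.613 L = 1.48 g
ammonium chloride: 109 mmol/L × 53.5 g/mol × 0.613 L ÷ 1000 = 3.57 g
IPTG: dilute stock: 1.45 mM × 613 mL ÷ 46.2 mM = 19.24 mL
sodium bicarbonate: dilute stock: 8.57 mM × 613 mL ÷ 1000 mM = 5.25 mL
sodium molybdate dihydrate: 32.3 µmol/L × 241.9 g/mol × 0.613 L ÷ 1000 = 4.79 mg
zinc sulfate heptahydrate: 24.8 mg/L × 0.613 L = 15.20 mg
L-glutamine: dilute stock: 2.49 mM × 613 mL ÷ 200 mM = 7.63 mL

sodium citrate dihydrate 1.48 g; ammonium chloride 3.57 g; IPTG 19.24 mL; sodium bicarbonate 5.25 mL; sodium molybdate dihydrate 4.79 mg; zinc sulfate heptahydrate 15.20 mg; L-glutamine 7.63 mL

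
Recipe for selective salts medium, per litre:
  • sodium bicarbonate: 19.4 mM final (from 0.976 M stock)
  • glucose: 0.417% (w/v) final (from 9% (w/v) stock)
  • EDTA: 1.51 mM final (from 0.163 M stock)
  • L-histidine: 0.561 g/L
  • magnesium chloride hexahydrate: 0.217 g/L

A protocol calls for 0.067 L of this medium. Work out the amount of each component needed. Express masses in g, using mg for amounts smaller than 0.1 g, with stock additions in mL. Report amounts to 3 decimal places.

sodium bicarbonate 1.332 mL; glucose 3.104 mL; EDTA 0.621 mL; L-histidine 37.587 mg; magnesium chloride hexahydrate 14.539 mg

Working volume: 0.067 L.
sodium bicarbonate: dilute stock: 19.4 mM × 67 mL ÷ 976 mM = 1.332 mL
glucose: C1V1 = C2V2 → 0.417% ÷ 9% × 67 mL = 3.104 mL
EDTA: C1V1 = C2V2 → 1.51 mM × 67 mL ÷ 163 mM = 0.621 mL
L-histidine: 0.561 g/L × 0.067 L = 0.037587 g = 37.587 mg
magnesium chloride hexahydrate: 0.217 g/L × 0.067 L = 0.014539 g = 14.539 mg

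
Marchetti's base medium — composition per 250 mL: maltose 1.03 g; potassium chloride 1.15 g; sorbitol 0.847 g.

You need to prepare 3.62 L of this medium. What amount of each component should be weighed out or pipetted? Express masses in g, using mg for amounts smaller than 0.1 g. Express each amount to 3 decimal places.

maltose 14.914 g; potassium chloride 16.652 g; sorbitol 12.265 g

Scale factor = 3620 mL / 250 mL = 14.48.
maltose: 1.03 g × (3620 mL / 250 mL) = 14.914 g
potassium chloride: 1.15 g × (3620 mL / 250 mL) = 16.652 g
sorbitol: 0.847 g × (3620 mL / 250 mL) = 12.265 g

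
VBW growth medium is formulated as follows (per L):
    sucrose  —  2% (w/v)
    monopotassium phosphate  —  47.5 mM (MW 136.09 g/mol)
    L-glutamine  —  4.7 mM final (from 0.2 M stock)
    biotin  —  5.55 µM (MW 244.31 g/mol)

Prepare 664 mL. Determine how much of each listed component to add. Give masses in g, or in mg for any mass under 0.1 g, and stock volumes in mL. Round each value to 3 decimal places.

sucrose 13.280 g; monopotassium phosphate 4.292 g; L-glutamine 15.604 mL; biotin 0.900 mg

Working volume: 664 mL = 0.664 L.
sucrose: 2 g per 100 mL × 664 mL ÷ 100 = 13.280 g
monopotassium phosphate: 47.5 mmol/L × 136.09 g/mol × 0.664 L ÷ 1000 = 4.292 g
L-glutamine: dilute stock: 4.7 mM × 664 mL ÷ 200 mM = 15.604 mL
biotin: 5.55 µmol/L × 244.31 g/mol × 0.664 L ÷ 1000 = 0.900 mg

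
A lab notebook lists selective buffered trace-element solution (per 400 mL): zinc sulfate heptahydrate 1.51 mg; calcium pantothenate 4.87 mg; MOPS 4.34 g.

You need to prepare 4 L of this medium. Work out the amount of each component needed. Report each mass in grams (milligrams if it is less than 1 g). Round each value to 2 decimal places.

zinc sulfate heptahydrate 15.10 mg; calcium pantothenate 48.70 mg; MOPS 43.40 g

Ratio of target to recipe volume: 4000 / 400 = 10.
zinc sulfate heptahydrate: 1.51 mg × (4000 mL / 400 mL) = 15.10 mg
calcium pantothenate: 4.87 mg × (4000 mL / 400 mL) = 48.70 mg
MOPS: 4.34 g × (4000 mL / 400 mL) = 43.40 g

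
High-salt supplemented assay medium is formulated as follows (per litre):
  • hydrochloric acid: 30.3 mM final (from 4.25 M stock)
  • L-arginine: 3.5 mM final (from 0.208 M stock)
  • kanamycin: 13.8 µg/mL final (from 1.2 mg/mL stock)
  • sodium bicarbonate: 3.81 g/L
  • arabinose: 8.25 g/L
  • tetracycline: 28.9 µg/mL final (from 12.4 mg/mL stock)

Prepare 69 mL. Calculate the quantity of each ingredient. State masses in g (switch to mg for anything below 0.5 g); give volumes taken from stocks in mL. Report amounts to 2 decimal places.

hydrochloric acid 0.49 mL; L-arginine 1.16 mL; kanamycin 0.79 mL; sodium bicarbonate 262.89 mg; arabinose 0.57 g; tetracycline 0.16 mL

Scale factor relative to 1 L: 0.069.
hydrochloric acid: V = C2·V2/C1 = 30.3 mM × 69 mL ÷ 4250 mM = 0.49 mL
L-arginine: C1V1 = C2V2 → 3.5 mM × 69 mL ÷ 208 mM = 1.16 mL
kanamycin: V = C2·V2/C1 = 13.8 µg/mL × 69 mL ÷ 1200 µg/mL = 0.79 mL
sodium bicarbonate: 3.81 g/L × 0.069 L = 0.26289 g = 262.89 mg
arabinose: 8.25 g/L × 0.069 L = 0.57 g
tetracycline: dilute stock: 28.9 µg/mL × 69 mL ÷ 12400 µg/mL = 0.16 mL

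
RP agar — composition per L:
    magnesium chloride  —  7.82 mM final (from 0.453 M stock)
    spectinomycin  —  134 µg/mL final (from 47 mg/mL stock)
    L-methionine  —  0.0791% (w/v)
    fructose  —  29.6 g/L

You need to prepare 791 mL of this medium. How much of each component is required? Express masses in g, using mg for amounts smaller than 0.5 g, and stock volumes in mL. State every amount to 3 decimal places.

Target volume = 791 mL = 0.791 L.
magnesium chloride: V = C2·V2/C1 = 7.82 mM × 791 mL ÷ 453 mM = 13.655 mL
spectinomycin: V = C2·V2/C1 = 134 µg/mL × 791 mL ÷ 47000 µg/mL = 2.255 mL
L-methionine: 0.0791 g per 100 mL × 791 mL ÷ 100 = 0.626 g
fructose: 29.6 g/L × 0.791 L = 23.414 g

magnesium chloride 13.655 mL; spectinomycin 2.255 mL; L-methionine 0.626 g; fructose 23.414 g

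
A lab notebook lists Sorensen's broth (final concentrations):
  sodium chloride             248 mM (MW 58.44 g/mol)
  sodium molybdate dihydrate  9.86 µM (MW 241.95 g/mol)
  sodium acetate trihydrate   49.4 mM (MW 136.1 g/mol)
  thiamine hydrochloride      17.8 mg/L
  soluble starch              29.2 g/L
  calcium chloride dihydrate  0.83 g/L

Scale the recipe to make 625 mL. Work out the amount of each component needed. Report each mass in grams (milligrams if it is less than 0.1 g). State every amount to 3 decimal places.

Working volume: 625 mL = 0.625 L.
sodium chloride: 248 mmol/L × 58.44 g/mol × 0.625 L ÷ 1000 = 9.058 g
sodium molybdate dihydrate: 9.86 µmol/L × 241.95 g/mol × 0.625 L ÷ 1000 = 1.491 mg
sodium acetate trihydrate: 49.4 mmol/L × 136.1 g/mol × 0.625 L ÷ 1000 = 4.202 g
thiamine hydrochloride: 17.8 mg/L × 0.625 L = 11.125 mg
soluble starch: 29.2 g/L × 0.625 L = 18.250 g
calcium chloride dihydrate: 0.83 g/L × 0.625 L = 0.519 g

sodium chloride 9.058 g; sodium molybdate dihydrate 1.491 mg; sodium acetate trihydrate 4.202 g; thiamine hydrochloride 11.125 mg; soluble starch 18.250 g; calcium chloride dihydrate 0.519 g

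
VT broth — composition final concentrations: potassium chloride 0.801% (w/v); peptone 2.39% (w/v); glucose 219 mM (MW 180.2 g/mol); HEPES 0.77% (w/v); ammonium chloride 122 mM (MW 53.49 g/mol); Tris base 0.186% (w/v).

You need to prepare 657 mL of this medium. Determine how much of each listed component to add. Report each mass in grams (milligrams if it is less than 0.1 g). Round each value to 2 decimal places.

Scale factor relative to 1 L: 0.657.
potassium chloride: 0.801 g per 100 mL × 657 mL ÷ 100 = 5.26 g
peptone: 2.39% w/v = 23.9 g/L → 23.9 × 0.657 L = 15.70 g
glucose: 219 mmol/L × 180.2 g/mol × 0.657 L ÷ 1000 = 25.93 g
HEPES: 0.77 g per 100 mL × 657 mL ÷ 100 = 5.06 g
ammonium chloride: 122 mmol/L × 53.49 g/mol × 0.657 L ÷ 1000 = 4.29 g
Tris base: 0.186% w/v = 1.86 g/L → 1.86 × 0.657 L = 1.22 g

potassium chloride 5.26 g; peptone 15.70 g; glucose 25.93 g; HEPES 5.06 g; ammonium chloride 4.29 g; Tris base 1.22 g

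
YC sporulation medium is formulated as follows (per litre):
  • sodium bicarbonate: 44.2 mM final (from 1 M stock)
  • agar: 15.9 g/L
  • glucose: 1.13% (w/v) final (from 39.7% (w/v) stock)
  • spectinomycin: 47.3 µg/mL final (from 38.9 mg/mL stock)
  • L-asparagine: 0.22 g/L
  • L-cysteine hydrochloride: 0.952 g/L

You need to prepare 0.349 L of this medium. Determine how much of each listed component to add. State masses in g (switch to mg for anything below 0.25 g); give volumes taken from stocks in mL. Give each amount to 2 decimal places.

Scale factor relative to 1 L: 0.349.
sodium bicarbonate: dilute stock: 44.2 mM × 349 mL ÷ 1000 mM = 15.43 mL
agar: 15.9 g/L × 0.349 L = 5.55 g
glucose: C1V1 = C2V2 → 1.13% ÷ 39.7% × 349 mL = 9.93 mL
spectinomycin: V = C2·V2/C1 = 47.3 µg/mL × 349 mL ÷ 38900 µg/mL = 0.42 mL
L-asparagine: 0.22 g/L × 0.349 L = 0.07678 g = 76.78 mg
L-cysteine hydrochloride: 0.952 g/L × 0.349 L = 0.33 g

sodium bicarbonate 15.43 mL; agar 5.55 g; glucose 9.93 mL; spectinomycin 0.42 mL; L-asparagine 76.78 mg; L-cysteine hydrochloride 0.33 g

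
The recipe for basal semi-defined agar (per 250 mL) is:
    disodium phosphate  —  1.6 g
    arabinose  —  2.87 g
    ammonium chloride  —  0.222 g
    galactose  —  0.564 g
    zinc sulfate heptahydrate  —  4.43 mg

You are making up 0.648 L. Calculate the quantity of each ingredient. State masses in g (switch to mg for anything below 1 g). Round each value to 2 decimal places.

Ratio of target to recipe volume: 648 / 250 = 2.592.
disodium phosphate: 1.6 g × (648 mL / 250 mL) = 4.15 g
arabinose: 2.87 g × (648 mL / 250 mL) = 7.44 g
ammonium chloride: 0.222 g × (648 mL / 250 mL) = 0.575424 g = 575.42 mg
galactose: 0.564 g × (648 mL / 250 mL) = 1.46 g
zinc sulfate heptahydrate: 4.43 mg × (648 mL / 250 mL) = 11.48 mg

disodium phosphate 4.15 g; arabinose 7.44 g; ammonium chloride 575.42 mg; galactose 1.46 g; zinc sulfate heptahydrate 11.48 mg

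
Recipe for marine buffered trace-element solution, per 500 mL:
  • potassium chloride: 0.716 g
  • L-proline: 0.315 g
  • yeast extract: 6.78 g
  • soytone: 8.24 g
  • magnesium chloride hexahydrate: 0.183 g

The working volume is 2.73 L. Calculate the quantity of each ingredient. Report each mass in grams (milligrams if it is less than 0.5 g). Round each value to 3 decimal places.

Ratio of target to recipe volume: 2730 / 500 = 5.46.
potassium chloride: 0.716 g × (2730 mL / 500 mL) = 3.909 g
L-proline: 0.315 g × (2730 mL / 500 mL) = 1.720 g
yeast extract: 6.78 g × (2730 mL / 500 mL) = 37.019 g
soytone: 8.24 g × (2730 mL / 500 mL) = 44.990 g
magnesium chloride hexahydrate: 0.183 g × (2730 mL / 500 mL) = 0.999 g

potassium chloride 3.909 g; L-proline 1.720 g; yeast extract 37.019 g; soytone 44.990 g; magnesium chloride hexahydrate 0.999 g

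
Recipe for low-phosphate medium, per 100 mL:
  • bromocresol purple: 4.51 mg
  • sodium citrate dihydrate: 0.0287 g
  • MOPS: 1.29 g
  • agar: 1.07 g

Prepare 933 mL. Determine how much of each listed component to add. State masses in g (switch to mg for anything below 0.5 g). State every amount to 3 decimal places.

bromocresol purple 42.078 mg; sodium citrate dihydrate 267.771 mg; MOPS 12.036 g; agar 9.983 g

Scale factor = 933 mL / 100 mL = 9.33.
bromocresol purple: 4.51 mg × (933 mL / 100 mL) = 42.078 mg
sodium citrate dihydrate: 0.0287 g × (933 mL / 100 mL) = 0.267771 g = 267.771 mg
MOPS: 1.29 g × (933 mL / 100 mL) = 12.036 g
agar: 1.07 g × (933 mL / 100 mL) = 9.983 g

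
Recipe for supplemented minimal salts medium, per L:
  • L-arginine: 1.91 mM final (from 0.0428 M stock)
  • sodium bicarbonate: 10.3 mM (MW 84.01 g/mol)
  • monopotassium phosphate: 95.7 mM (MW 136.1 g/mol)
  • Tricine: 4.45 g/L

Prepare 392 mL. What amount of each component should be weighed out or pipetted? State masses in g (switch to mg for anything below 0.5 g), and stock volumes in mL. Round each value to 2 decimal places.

L-arginine 17.49 mL; sodium bicarbonate 339.20 mg; monopotassium phosphate 5.11 g; Tricine 1.74 g

Scale factor relative to 1 L: 0.392.
L-arginine: dilute stock: 1.91 mM × 392 mL ÷ 42.8 mM = 17.49 mL
sodium bicarbonate: 10.3 mmol/L × 84.01 mg/mmol × 0.392 L = 339.20 mg
monopotassium phosphate: 95.7 mmol/L × 136.1 g/mol × 0.392 L ÷ 1000 = 5.11 g
Tricine: 4.45 g/L × 0.392 L = 1.74 g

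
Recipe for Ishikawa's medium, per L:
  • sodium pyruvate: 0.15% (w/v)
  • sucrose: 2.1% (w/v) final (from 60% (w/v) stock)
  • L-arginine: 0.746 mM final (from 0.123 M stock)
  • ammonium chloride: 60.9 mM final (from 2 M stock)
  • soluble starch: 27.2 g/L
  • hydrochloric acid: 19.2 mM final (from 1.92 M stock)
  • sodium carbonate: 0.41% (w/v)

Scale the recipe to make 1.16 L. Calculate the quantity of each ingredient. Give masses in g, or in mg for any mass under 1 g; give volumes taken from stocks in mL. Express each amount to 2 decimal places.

sodium pyruvate 1.74 g; sucrose 40.60 mL; L-arginine 7.04 mL; ammonium chloride 35.32 mL; soluble starch 31.55 g; hydrochloric acid 11.60 mL; sodium carbonate 4.76 g

Working volume: 1.16 L.
sodium pyruvate: 0.15% w/v = 1.5 g/L → 1.5 × 1.16 L = 1.74 g
sucrose: V = C2·V2/C1 = 2.1% ÷ 60% × 1160 mL = 40.60 mL
L-arginine: dilute stock: 0.746 mM × 1160 mL ÷ 123 mM = 7.04 mL
ammonium chloride: V = C2·V2/C1 = 60.9 mM × 1160 mL ÷ 2000 mM = 35.32 mL
soluble starch: 27.2 g/L × 1.16 L = 31.55 g
hydrochloric acid: dilute stock: 19.2 mM × 1160 mL ÷ 1920 mM = 11.60 mL
sodium carbonate: 0.41% w/v = 4.1 g/L → 4.1 × 1.16 L = 4.76 g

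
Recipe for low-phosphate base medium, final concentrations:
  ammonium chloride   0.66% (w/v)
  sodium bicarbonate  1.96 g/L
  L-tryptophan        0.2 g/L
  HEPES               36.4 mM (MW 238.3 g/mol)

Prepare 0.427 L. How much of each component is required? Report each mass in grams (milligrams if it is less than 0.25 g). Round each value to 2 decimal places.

Scale factor relative to 1 L: 0.427.
ammonium chloride: 0.66 g per 100 mL × 427 mL ÷ 100 = 2.82 g
sodium bicarbonate: 1.96 g/L × 0.427 L = 0.84 g
L-tryptophan: 0.2 g/L × 0.427 L = 0.0854 g = 85.40 mg
HEPES: 36.4 mmol/L × 238.3 g/mol × 0.427 L ÷ 1000 = 3.70 g

ammonium chloride 2.82 g; sodium bicarbonate 0.84 g; L-tryptophan 85.40 mg; HEPES 3.70 g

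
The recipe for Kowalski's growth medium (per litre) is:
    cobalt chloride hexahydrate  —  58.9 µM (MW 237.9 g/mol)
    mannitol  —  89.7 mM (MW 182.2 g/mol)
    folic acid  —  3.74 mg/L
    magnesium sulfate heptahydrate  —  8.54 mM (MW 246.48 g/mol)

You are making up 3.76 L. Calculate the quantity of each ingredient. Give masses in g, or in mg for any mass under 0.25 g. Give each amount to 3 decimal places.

cobalt chloride hexahydrate 52.686 mg; mannitol 61.451 g; folic acid 14.062 mg; magnesium sulfate heptahydrate 7.915 g

Working volume: 3.76 L.
cobalt chloride hexahydrate: 58.9 µmol/L × 237.9 g/mol × 3.76 L ÷ 1000 = 52.686 mg
mannitol: 89.7 mmol/L × 182.2 g/mol × 3.76 L ÷ 1000 = 61.451 g
folic acid: 3.74 mg/L × 3.76 L = 14.062 mg
magnesium sulfate heptahydrate: 8.54 mmol/L × 246.48 g/mol × 3.76 L ÷ 1000 = 7.915 g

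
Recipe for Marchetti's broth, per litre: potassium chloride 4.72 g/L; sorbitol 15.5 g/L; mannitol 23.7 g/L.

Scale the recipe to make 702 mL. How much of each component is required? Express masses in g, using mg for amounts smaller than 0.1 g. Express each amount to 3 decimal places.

Target volume = 702 mL = 0.702 L.
potassium chloride: 4.72 g/L × 0.702 L = 3.313 g
sorbitol: 15.5 g/L × 0.702 L = 10.881 g
mannitol: 23.7 g/L × 0.702 L = 16.637 g

potassium chloride 3.313 g; sorbitol 10.881 g; mannitol 16.637 g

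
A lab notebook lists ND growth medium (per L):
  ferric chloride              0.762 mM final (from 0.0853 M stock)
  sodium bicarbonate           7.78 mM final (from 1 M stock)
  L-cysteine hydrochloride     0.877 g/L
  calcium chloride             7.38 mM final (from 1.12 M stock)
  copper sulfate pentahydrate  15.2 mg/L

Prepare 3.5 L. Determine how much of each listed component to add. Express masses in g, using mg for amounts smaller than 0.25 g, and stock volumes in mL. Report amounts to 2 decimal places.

ferric chloride 31.27 mL; sodium bicarbonate 27.23 mL; L-cysteine hydrochloride 3.07 g; calcium chloride 23.06 mL; copper sulfate pentahydrate 53.20 mg

Working volume: 3.5 L.
ferric chloride: V = C2·V2/C1 = 0.762 mM × 3500 mL ÷ 85.3 mM = 31.27 mL
sodium bicarbonate: C1V1 = C2V2 → 7.78 mM × 3500 mL ÷ 1000 mM = 27.23 mL
L-cysteine hydrochloride: 0.877 g/L × 3.5 L = 3.07 g
calcium chloride: V = C2·V2/C1 = 7.38 mM × 3500 mL ÷ 1120 mM = 23.06 mL
copper sulfate pentahydrate: 15.2 mg/L × 3.5 L = 53.20 mg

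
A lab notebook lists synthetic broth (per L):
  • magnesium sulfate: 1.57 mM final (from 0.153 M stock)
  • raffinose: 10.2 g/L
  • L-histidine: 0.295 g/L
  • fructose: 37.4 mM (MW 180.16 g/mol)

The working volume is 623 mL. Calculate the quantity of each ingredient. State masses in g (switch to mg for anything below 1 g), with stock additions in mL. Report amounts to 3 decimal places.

magnesium sulfate 6.393 mL; raffinose 6.355 g; L-histidine 183.785 mg; fructose 4.198 g

Working volume: 623 mL = 0.623 L.
magnesium sulfate: C1V1 = C2V2 → 1.57 mM × 623 mL ÷ 153 mM = 6.393 mL
raffinose: 10.2 g/L × 0.623 L = 6.355 g
L-histidine: 0.295 g/L × 0.623 L = 0.183785 g = 183.785 mg
fructose: 37.4 mmol/L × 180.16 g/mol × 0.623 L ÷ 1000 = 4.198 g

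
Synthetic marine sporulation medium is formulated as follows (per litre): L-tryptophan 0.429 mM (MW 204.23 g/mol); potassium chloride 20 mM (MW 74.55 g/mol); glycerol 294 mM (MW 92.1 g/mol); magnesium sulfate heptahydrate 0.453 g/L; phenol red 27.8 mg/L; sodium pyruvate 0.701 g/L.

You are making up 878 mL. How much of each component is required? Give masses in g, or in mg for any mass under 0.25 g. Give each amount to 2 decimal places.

Target volume = 878 mL = 0.878 L.
L-tryptophan: 0.429 mmol/L × 204.23 mg/mmol × 0.878 L = 76.93 mg
potassium chloride: 20 mmol/L × 74.55 g/mol × 0.878 L ÷ 1000 = 1.31 g
glycerol: 294 mmol/L × 92.1 g/mol × 0.878 L ÷ 1000 = 23.77 g
magnesium sulfate heptahydrate: 0.453 g/L × 0.878 L = 0.40 g
phenol red: 27.8 mg/L × 0.878 L = 24.41 mg
sodium pyruvate: 0.701 g/L × 0.878 L = 0.62 g

L-tryptophan 76.93 mg; potassium chloride 1.31 g; glycerol 23.77 g; magnesium sulfate heptahydrate 0.40 g; phenol red 24.41 mg; sodium pyruvate 0.62 g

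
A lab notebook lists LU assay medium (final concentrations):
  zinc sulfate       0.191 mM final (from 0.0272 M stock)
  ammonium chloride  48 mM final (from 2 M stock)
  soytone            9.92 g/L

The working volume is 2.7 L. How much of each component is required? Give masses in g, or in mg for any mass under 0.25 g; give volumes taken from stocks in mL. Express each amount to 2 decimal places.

Working volume: 2.7 L.
zinc sulfate: C1V1 = C2V2 → 0.191 mM × 2700 mL ÷ 27.2 mM = 18.96 mL
ammonium chloride: dilute stock: 48 mM × 2700 mL ÷ 2000 mM = 64.80 mL
soytone: 9.92 g/L × 2.7 L = 26.78 g

zinc sulfate 18.96 mL; ammonium chloride 64.80 mL; soytone 26.78 g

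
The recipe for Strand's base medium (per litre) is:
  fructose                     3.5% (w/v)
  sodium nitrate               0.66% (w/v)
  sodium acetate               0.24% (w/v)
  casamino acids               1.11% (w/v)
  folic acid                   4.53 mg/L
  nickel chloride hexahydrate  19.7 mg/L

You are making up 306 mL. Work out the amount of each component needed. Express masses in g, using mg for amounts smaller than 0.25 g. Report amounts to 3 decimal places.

fructose 10.710 g; sodium nitrate 2.020 g; sodium acetate 0.734 g; casamino acids 3.397 g; folic acid 1.386 mg; nickel chloride hexahydrate 6.028 mg

Working volume: 306 mL = 0.306 L.
fructose: 3.5% w/v = 35 g/L → 35 × 0.306 L = 10.710 g
sodium nitrate: 0.66% w/v = 6.6 g/L → 6.6 × 0.306 L = 2.020 g
sodium acetate: 0.24 g per 100 mL × 306 mL ÷ 100 = 0.734 g
casamino acids: 1.11% w/v = 11.1 g/L → 11.1 × 0.306 L = 3.397 g
folic acid: 4.53 mg/L × 0.306 L = 1.386 mg
nickel chloride hexahydrate: 19.7 mg/L × 0.306 L = 6.028 mg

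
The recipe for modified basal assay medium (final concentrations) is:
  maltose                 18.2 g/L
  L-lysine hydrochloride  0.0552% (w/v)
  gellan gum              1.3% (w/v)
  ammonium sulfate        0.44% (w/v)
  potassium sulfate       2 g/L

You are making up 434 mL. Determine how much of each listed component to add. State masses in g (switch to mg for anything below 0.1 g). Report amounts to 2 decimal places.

maltose 7.90 g; L-lysine hydrochloride 0.24 g; gellan gum 5.64 g; ammonium sulfate 1.91 g; potassium sulfate 0.87 g

Working volume: 434 mL = 0.434 L.
maltose: 18.2 g/L × 0.434 L = 7.90 g
L-lysine hydrochloride: 0.0552% w/v = 0.552 g/L → 0.552 × 0.434 L = 0.24 g
gellan gum: 1.3 g per 100 mL × 434 mL ÷ 100 = 5.64 g
ammonium sulfate: 0.44 g per 100 mL × 434 mL ÷ 100 = 1.91 g
potassium sulfate: 2 g/L × 0.434 L = 0.87 g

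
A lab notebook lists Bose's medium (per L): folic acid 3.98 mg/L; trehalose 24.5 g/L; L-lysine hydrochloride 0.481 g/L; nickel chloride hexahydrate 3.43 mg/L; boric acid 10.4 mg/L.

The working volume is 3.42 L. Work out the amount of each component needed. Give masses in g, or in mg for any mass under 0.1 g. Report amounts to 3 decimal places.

Scale factor relative to 1 L: 3.42.
folic acid: 3.98 mg/L × 3.42 L = 13.612 mg
trehalose: 24.5 g/L × 3.42 L = 83.790 g
L-lysine hydrochloride: 0.481 g/L × 3.42 L = 1.645 g
nickel chloride hexahydrate: 3.43 mg/L × 3.42 L = 11.731 mg
boric acid: 10.4 mg/L × 3.42 L = 35.568 mg

folic acid 13.612 mg; trehalose 83.790 g; L-lysine hydrochloride 1.645 g; nickel chloride hexahydrate 11.731 mg; boric acid 35.568 mg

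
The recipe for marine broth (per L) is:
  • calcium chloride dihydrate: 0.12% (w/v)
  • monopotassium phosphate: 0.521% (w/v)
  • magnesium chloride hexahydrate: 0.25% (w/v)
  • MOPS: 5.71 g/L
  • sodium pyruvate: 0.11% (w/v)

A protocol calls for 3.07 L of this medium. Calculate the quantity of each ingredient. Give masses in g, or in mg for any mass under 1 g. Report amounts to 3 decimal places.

calcium chloride dihydrate 3.684 g; monopotassium phosphate 15.995 g; magnesium chloride hexahydrate 7.675 g; MOPS 17.530 g; sodium pyruvate 3.377 g

Working volume: 3.07 L.
calcium chloride dihydrate: 0.12% w/v = 1.2 g/L → 1.2 × 3.07 L = 3.684 g
monopotassium phosphate: 0.521% w/v = 5.21 g/L → 5.21 × 3.07 L = 15.995 g
magnesium chloride hexahydrate: 0.25% w/v = 2.5 g/L → 2.5 × 3.07 L = 7.675 g
MOPS: 5.71 g/L × 3.07 L = 17.530 g
sodium pyruvate: 0.11% w/v = 1.1 g/L → 1.1 × 3.07 L = 3.377 g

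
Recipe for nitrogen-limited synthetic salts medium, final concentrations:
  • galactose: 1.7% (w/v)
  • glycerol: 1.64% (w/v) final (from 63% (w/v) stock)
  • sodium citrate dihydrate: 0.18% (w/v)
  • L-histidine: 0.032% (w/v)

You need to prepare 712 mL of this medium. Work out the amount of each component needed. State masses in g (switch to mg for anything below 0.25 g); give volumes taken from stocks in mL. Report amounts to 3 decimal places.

Working volume: 712 mL = 0.712 L.
galactose: 1.7 g per 100 mL × 712 mL ÷ 100 = 12.104 g
glycerol: C1V1 = C2V2 → 1.64% ÷ 63% × 712 mL = 18.535 mL
sodium citrate dihydrate: 0.18% w/v = 1.8 g/L → 1.8 × 0.712 L = 1.282 g
L-histidine: 0.032% w/v = 0.32 g/L → 0.32 × 0.712 L = 0.22784 g = 227.840 mg

galactose 12.104 g; glycerol 18.535 mL; sodium citrate dihydrate 1.282 g; L-histidine 227.840 mg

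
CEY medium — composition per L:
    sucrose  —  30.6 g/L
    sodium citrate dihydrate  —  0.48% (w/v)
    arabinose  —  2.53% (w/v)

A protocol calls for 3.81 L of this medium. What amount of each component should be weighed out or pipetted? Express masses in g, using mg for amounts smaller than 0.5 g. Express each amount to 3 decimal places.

Working volume: 3.81 L.
sucrose: 30.6 g/L × 3.81 L = 116.586 g
sodium citrate dihydrate: 0.48 g per 100 mL × 3810 mL ÷ 100 = 18.288 g
arabinose: 2.53% w/v = 25.3 g/L → 25.3 × 3.81 L = 96.393 g

sucrose 116.586 g; sodium citrate dihydrate 18.288 g; arabinose 96.393 g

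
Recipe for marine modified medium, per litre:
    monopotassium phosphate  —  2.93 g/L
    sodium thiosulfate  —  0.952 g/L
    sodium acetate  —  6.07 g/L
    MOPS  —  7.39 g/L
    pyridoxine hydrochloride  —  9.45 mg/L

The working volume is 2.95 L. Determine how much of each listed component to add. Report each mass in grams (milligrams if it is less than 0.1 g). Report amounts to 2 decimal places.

Scale factor relative to 1 L: 2.95.
monopotassium phosphate: 2.93 g/L × 2.95 L = 8.64 g
sodium thiosulfate: 0.952 g/L × 2.95 L = 2.81 g
sodium acetate: 6.07 g/L × 2.95 L = 17.91 g
MOPS: 7.39 g/L × 2.95 L = 21.80 g
pyridoxine hydrochloride: 9.45 mg/L × 2.95 L = 27.88 mg

monopotassium phosphate 8.64 g; sodium thiosulfate 2.81 g; sodium acetate 17.91 g; MOPS 21.80 g; pyridoxine hydrochloride 27.88 mg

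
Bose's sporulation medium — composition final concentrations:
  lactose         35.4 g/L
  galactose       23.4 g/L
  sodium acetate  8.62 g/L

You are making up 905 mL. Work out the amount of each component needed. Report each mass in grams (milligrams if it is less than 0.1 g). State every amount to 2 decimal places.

lactose 32.04 g; galactose 21.18 g; sodium acetate 7.80 g

Target volume = 905 mL = 0.905 L.
lactose: 35.4 g/L × 0.905 L = 32.04 g
galactose: 23.4 g/L × 0.905 L = 21.18 g
sodium acetate: 8.62 g/L × 0.905 L = 7.80 g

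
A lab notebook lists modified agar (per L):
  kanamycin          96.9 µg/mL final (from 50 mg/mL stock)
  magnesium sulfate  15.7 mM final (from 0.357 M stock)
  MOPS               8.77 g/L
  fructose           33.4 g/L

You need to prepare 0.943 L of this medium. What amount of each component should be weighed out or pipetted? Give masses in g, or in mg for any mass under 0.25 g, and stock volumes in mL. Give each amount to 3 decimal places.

Scale factor relative to 1 L: 0.943.
kanamycin: C1V1 = C2V2 → 96.9 µg/mL × 943 mL ÷ 50000 µg/mL = 1.828 mL
magnesium sulfate: V = C2·V2/C1 = 15.7 mM × 943 mL ÷ 357 mM = 41.471 mL
MOPS: 8.77 g/L × 0.943 L = 8.270 g
fructose: 33.4 g/L × 0.943 L = 31.496 g

kanamycin 1.828 mL; magnesium sulfate 41.471 mL; MOPS 8.270 g; fructose 31.496 g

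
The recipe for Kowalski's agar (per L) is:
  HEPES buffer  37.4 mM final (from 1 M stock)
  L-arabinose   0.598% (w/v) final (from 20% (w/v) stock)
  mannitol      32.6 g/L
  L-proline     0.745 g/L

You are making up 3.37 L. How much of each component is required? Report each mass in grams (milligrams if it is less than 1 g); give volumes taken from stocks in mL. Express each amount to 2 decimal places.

HEPES buffer 126.04 mL; L-arabinose 100.76 mL; mannitol 109.86 g; L-proline 2.51 g

Working volume: 3.37 L.
HEPES buffer: dilute stock: 37.4 mM × 3370 mL ÷ 1000 mM = 126.04 mL
L-arabinose: dilute stock: 0.598% ÷ 20% × 3370 mL = 100.76 mL
mannitol: 32.6 g/L × 3.37 L = 109.86 g
L-proline: 0.745 g/L × 3.37 L = 2.51 g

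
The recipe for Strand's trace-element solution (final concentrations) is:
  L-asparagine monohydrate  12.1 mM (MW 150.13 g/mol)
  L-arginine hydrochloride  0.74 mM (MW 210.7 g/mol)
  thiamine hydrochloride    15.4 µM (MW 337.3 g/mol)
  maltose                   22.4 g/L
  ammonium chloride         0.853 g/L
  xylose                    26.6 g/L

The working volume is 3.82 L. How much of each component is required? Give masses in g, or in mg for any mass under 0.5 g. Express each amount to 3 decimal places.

Working volume: 3.82 L.
L-asparagine monohydrate: 12.1 mmol/L × 150.13 g/mol × 3.82 L ÷ 1000 = 6.939 g
L-arginine hydrochloride: 0.74 mmol/L × 210.7 g/mol × 3.82 L ÷ 1000 = 0.596 g
thiamine hydrochloride: 15.4 µmol/L × 337.3 g/mol × 3.82 L ÷ 1000 = 19.843 mg
maltose: 22.4 g/L × 3.82 L = 85.568 g
ammonium chloride: 0.853 g/L × 3.82 L = 3.258 g
xylose: 26.6 g/L × 3.82 L = 101.612 g

L-asparagine monohydrate 6.939 g; L-arginine hydrochloride 0.596 g; thiamine hydrochloride 19.843 mg; maltose 85.568 g; ammonium chloride 3.258 g; xylose 101.612 g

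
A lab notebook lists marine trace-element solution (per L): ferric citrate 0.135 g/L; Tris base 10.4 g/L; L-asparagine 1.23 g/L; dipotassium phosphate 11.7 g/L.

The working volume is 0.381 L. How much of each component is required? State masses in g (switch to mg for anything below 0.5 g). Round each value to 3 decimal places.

Scale factor relative to 1 L: 0.381.
ferric citrate: 0.135 g/L × 0.381 L = 0.051435 g = 51.435 mg
Tris base: 10.4 g/L × 0.381 L = 3.962 g
L-asparagine: 1.23 g/L × 0.381 L = 0.46863 g = 468.630 mg
dipotassium phosphate: 11.7 g/L × 0.381 L = 4.458 g

ferric citrate 51.435 mg; Tris base 3.962 g; L-asparagine 468.630 mg; dipotassium phosphate 4.458 g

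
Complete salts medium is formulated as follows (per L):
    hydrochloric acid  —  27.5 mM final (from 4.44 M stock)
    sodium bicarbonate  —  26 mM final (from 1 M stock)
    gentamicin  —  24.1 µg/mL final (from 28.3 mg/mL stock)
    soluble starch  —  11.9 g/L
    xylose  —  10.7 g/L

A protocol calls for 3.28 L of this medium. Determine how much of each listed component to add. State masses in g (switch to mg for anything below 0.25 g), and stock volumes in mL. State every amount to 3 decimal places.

hydrochloric acid 20.315 mL; sodium bicarbonate 85.280 mL; gentamicin 2.793 mL; soluble starch 39.032 g; xylose 35.096 g

Scale factor relative to 1 L: 3.28.
hydrochloric acid: V = C2·V2/C1 = 27.5 mM × 3280 mL ÷ 4440 mM = 20.315 mL
sodium bicarbonate: V = C2·V2/C1 = 26 mM × 3280 mL ÷ 1000 mM = 85.280 mL
gentamicin: C1V1 = C2V2 → 24.1 µg/mL × 3280 mL ÷ 28300 µg/mL = 2.793 mL
soluble starch: 11.9 g/L × 3.28 L = 39.032 g
xylose: 10.7 g/L × 3.28 L = 35.096 g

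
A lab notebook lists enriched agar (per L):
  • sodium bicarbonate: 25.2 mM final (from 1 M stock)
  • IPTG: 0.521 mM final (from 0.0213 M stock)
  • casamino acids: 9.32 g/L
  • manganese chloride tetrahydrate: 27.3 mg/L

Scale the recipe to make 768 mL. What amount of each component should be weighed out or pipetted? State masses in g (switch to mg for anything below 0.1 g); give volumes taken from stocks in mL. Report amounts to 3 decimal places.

sodium bicarbonate 19.354 mL; IPTG 18.785 mL; casamino acids 7.158 g; manganese chloride tetrahydrate 20.966 mg

Working volume: 768 mL = 0.768 L.
sodium bicarbonate: C1V1 = C2V2 → 25.2 mM × 768 mL ÷ 1000 mM = 19.354 mL
IPTG: dilute stock: 0.521 mM × 768 mL ÷ 21.3 mM = 18.785 mL
casamino acids: 9.32 g/L × 0.768 L = 7.158 g
manganese chloride tetrahydrate: 27.3 mg/L × 0.768 L = 20.966 mg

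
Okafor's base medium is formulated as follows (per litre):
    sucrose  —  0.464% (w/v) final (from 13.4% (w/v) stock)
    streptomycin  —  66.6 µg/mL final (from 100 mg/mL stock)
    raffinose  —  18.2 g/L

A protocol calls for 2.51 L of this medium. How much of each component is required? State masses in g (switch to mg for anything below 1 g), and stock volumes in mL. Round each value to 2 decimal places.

Working volume: 2.51 L.
sucrose: V = C2·V2/C1 = 0.464% ÷ 13.4% × 2510 mL = 86.91 mL
streptomycin: C1V1 = C2V2 → 66.6 µg/mL × 2510 mL ÷ 100000 µg/mL = 1.67 mL
raffinose: 18.2 g/L × 2.51 L = 45.68 g

sucrose 86.91 mL; streptomycin 1.67 mL; raffinose 45.68 g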